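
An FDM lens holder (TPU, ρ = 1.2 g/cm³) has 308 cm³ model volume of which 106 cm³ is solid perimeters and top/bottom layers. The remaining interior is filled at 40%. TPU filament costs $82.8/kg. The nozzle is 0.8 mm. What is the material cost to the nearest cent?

Infill region = 308 − 106 = 202 cm³.
Infill deposited = 0.40 × 202 = 80.8 cm³.
Total printed volume: 106 + 80.8 → 186.8 cm³.
Mass = 186.8 × 1.2 = 224.16 g.
Cost = 224.16 g / 1000 × $82.8/kg = $18.56.

$18.56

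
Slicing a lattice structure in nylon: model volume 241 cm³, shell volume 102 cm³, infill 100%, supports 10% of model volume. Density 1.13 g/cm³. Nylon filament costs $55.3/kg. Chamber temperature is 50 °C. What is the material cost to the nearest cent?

$16.57

Interior volume = 241 − 102, so 139 cm³.
Deposited infill = 1.00 × 139 = 139 cm³.
Support = 0.10 × 241, so 24.1 cm³.
Total extruded: 102 + 139 + 24.1 → 265.1 cm³.
Mass: 265.1 × 1.13 → 299.563 g.
Cost = 299.563 g / 1000 × $55.3/kg = $16.57.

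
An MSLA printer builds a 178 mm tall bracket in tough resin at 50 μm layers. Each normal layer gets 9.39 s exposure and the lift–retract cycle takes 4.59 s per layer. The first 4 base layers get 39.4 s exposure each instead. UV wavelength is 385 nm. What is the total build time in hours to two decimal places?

Number of layers: 178 / 0.05 → 3560 (rounded up).
Burn-in layers = 4 × (39.4 + 4.59) = 175.96 s.
Remaining layers = 3556 × (9.39 + 4.59), so 49712.88 s.
Total = 175.96 + 49712.88 = 49888.84 s = 13.86 hours.

13.86 hours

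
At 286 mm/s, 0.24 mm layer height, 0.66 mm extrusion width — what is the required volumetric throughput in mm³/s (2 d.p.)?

A = 0.24 × 0.66 = 0.1584 mm².
Volumetric flow = 286 × 0.1584 = 45.30 mm³/s.

45.30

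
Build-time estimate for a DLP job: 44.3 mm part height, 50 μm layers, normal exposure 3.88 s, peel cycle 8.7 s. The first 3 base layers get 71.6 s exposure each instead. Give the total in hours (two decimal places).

3.15 hours

Layer count = ceil(44.3 / 0.05) = 886.
Base layers = 3 × (71.6 + 8.7) = 240.9 s.
Regular layers = 883 × (3.88 + 8.7) = 11108.14 s.
Sum: 240.9 + 11108.14 = 11349.04 s → 3.15 hours.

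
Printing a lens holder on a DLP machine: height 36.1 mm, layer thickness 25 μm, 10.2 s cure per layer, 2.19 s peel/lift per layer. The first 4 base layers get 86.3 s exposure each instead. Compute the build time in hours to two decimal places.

5.05 hours

Layer count = ceil(36.1 / 0.025) = 1444.
Base layers: 4 × (86.3 + 2.19) → 353.96 s.
Normal layers = 1440 × (10.2 + 2.19), so 17841.6 s.
Sum: 353.96 + 17841.6 = 18195.56 s → 5.05 hours.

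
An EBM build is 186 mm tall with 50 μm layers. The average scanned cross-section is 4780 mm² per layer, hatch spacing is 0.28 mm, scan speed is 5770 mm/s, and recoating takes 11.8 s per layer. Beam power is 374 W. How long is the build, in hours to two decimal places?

Layer count = ceil(186 / 0.05) = 3720.
Scan path per layer = 4780 / 0.28 = 17071.4 mm.
Beam time per layer = 17071.4 / 5770, so 2.9586 s.
Per-layer time = 2.9586 + 11.8, so 14.7586 s.
3720 layers × 14.7586 s/layer = 54901.992 s, i.e. 15.25 hours.

15.25 hours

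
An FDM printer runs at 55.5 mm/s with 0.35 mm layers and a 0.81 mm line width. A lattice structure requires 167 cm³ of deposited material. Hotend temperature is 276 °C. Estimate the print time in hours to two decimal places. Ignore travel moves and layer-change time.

2.95 hours

Extrusion cross-section = 0.35 × 0.81, so 0.2835 mm².
Total extruded path = 167000/0.2835 = 589065.3 mm.
Extrusion time: 589065.3 / 55.5 → 10613.8 s.
In the requested units: 10613.8 s = 2.95 hours.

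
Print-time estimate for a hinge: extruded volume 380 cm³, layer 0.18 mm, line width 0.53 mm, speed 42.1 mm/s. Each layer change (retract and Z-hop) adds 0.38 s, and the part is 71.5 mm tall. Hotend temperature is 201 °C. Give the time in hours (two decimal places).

Extrusion cross-section = 0.18 × 0.53 = 0.0954 mm².
Path length: 380000 mm³ / 0.0954 mm² → 3983228.5 mm.
Print-move time: 3983228.5 / 42.1 → 94613.5 s.
Layer count = ceil(71.5 / 0.18) = 398.
Non-print overhead: 398 × 0.38 → 151.24 s.
Altogether 94613.5 + 151.24 = 94764.74 s, i.e. 26.32 hours.

26.32 hours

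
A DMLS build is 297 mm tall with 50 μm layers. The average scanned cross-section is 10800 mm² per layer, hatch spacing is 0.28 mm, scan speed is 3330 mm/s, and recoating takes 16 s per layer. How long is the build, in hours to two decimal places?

Layer count = ceil(297 / 0.05) = 5940.
Per-layer scan distance = 10800 / 0.28 = 38571.4 mm.
Laser time per layer = 38571.4 / 3330, so 11.583 s.
Time per layer: 11.583 + 16 → 27.583 s.
5940 layers × 27.583 s/layer = 163843.02 s, i.e. 45.51 hours.

45.51 hours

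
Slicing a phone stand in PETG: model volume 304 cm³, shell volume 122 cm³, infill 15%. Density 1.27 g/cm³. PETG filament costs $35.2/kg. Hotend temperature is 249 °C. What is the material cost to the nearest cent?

Volume inside the shell = 304 − 122, so 182 cm³.
Infill deposited = 0.15 × 182, so 27.3 cm³.
Total printed volume: 122 + 27.3 → 149.3 cm³.
Mass: 149.3 × 1.27 → 189.611 g.
Cost = 189.611 g / 1000 × $35.2/kg = $6.67.

$6.67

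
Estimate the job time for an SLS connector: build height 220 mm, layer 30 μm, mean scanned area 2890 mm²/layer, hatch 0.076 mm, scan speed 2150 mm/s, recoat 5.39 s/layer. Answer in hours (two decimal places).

Layers = ⌈220/0.03⌉ = 7334.
Per-layer scan distance: 2890 / 0.076 → 38026.3 mm.
Scan time per layer = 38026.3 / 2150, so 17.6867 s.
Layer cycle = 17.6867 + 5.39 = 23.0767 s.
7334 layers × 23.0767 s/layer = 169244.5178 s, i.e. 47.01 hours.

47.01 hours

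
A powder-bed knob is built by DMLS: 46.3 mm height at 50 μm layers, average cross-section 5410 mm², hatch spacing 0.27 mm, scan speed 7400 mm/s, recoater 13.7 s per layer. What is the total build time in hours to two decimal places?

4.22 hours

Number of layers: 46.3 / 0.05 → 926 (rounded up).
Hatch length per layer: 5410 / 0.27 → 20037 mm.
Scan time per layer: 20037 / 7400 → 2.7077 s.
Layer cycle = 2.7077 + 13.7, so 16.4077 s.
Build time = 926 × 16.4077 = 15193.5302 s = 4.22 hours.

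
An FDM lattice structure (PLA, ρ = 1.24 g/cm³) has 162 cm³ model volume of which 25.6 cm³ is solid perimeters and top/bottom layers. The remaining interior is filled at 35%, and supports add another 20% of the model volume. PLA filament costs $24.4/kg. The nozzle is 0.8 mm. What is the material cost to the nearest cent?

$3.20

Volume inside the shell = 162 − 25.6 = 136.4 cm³.
Infill volume = 0.35 × 136.4, so 47.74 cm³.
Support = 0.20 × 162, so 32.4 cm³.
Total extruded = 25.6 + 47.74 + 32.4, so 105.74 cm³.
Mass = 105.74 × 1.24 = 131.1176 g.
At $24.4/kg: 131.1176/1000 × 24.4 = $3.20.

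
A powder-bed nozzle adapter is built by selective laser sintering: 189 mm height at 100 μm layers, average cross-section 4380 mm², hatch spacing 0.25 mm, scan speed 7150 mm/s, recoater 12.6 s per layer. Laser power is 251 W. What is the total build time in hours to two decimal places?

7.90 hours

Number of layers: 189 / 0.1 → 1890 (rounded up).
Scan path per layer = 4380 / 0.25 = 17520 mm.
Laser time per layer = 17520 / 7150 = 2.4503 s.
Time per layer = 2.4503 + 12.6 = 15.0503 s.
1890 layers × 15.0503 s/layer = 28445.067 s, i.e. 7.90 hours.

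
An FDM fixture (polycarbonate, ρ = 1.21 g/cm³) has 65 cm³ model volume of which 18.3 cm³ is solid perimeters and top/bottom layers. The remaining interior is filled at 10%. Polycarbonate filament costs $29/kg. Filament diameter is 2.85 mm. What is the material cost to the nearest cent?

$0.81

Infill region: 65 − 18.3 → 46.7 cm³.
Infill volume = 0.10 × 46.7, so 4.67 cm³.
Deposited volume = 18.3 + 4.67, so 22.97 cm³.
Mass = 22.97 × 1.21 = 27.7937 g.
Cost = 27.7937 g / 1000 × $29/kg = $0.81.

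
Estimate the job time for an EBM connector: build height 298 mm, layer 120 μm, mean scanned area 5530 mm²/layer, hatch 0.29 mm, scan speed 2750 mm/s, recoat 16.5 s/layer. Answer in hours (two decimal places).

16.17 hours

Number of layers: 298 / 0.12 → 2484 (rounded up).
Hatch length per layer: 5530 / 0.29 → 19069 mm.
Scan time per layer = 19069 / 2750 = 6.9342 s.
Layer cycle = 6.9342 + 16.5, so 23.4342 s.
2484 layers × 23.4342 s/layer = 58210.5528 s, i.e. 16.17 hours.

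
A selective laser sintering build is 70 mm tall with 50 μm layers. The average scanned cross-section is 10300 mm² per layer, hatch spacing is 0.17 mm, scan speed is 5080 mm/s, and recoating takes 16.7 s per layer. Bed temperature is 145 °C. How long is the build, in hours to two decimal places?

Layer count = ceil(70 / 0.05) = 1400.
Scan path per layer = 10300 / 0.17, so 60588.2 mm.
Per-layer scan time: 60588.2 / 5080 → 11.9268 s.
Per-layer time: 11.9268 + 16.7 → 28.6268 s.
Build time = 1400 × 28.6268 = 40077.52 s = 11.13 hours.

11.13 hours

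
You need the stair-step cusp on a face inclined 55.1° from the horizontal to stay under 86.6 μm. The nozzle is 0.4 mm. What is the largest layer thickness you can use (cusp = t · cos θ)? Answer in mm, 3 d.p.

cos(55.1°) = 0.5721; t_max = 0.0866/0.5721 = 0.151 mm.

0.151 mm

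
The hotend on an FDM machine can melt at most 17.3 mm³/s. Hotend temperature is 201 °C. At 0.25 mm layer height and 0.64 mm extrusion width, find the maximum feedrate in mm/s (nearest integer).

108 mm/s

Extrusion cross-section = 0.25 × 0.64, so 0.16 mm².
Max speed = 17.3 / 0.16 = 108.13 ≈ 108 mm/s.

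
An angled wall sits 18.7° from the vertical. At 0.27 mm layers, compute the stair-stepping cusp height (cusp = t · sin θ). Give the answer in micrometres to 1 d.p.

86.6 μm

Cusp = layer height × sin(18.7°) = 0.27 × 0.3206 = 0.086562 mm = 86.6 μm.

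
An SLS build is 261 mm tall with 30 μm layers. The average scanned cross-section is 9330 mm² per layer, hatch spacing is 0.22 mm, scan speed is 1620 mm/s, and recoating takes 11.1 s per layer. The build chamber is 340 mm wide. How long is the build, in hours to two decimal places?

90.09 hours

Layer count = ceil(261 / 0.03) = 8700.
Hatch length per layer = 9330 / 0.22 = 42409.1 mm.
Per-layer scan time: 42409.1 / 1620 → 26.1785 s.
Layer cycle = 26.1785 + 11.1, so 37.2785 s.
8700 layers × 37.2785 s/layer = 324322.95 s, i.e. 90.09 hours.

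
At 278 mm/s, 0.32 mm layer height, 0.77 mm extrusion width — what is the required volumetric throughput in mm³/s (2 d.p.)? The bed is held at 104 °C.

A = 0.32 × 0.77 = 0.2464 mm².
Volumetric flow = 278 × 0.2464 = 68.50 mm³/s.

68.50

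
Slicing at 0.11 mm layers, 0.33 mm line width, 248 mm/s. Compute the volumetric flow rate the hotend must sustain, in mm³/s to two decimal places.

Bead cross-section = 0.11 × 0.33, so 0.0363 mm².
Volumetric flow = 248 × 0.0363 = 9.00 mm³/s.

9.00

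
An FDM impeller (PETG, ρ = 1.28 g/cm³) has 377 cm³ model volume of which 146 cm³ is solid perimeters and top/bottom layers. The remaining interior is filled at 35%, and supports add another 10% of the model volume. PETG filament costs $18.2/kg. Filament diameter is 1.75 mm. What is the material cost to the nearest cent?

$6.16

Interior volume = 377 − 146 = 231 cm³.
Deposited infill = 0.35 × 231, so 80.85 cm³.
Support: 0.10 × 377 → 37.7 cm³.
Total printed volume: 146 + 80.85 + 37.7 → 264.55 cm³.
Mass = 264.55 × 1.28 = 338.624 g.
At $18.2/kg: 338.624/1000 × 18.2 = $6.16.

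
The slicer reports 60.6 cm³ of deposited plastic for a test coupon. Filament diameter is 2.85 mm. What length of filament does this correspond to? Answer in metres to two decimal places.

Cross-section of 2.85 mm filament: π·(2.85/2)² = 6.3794 mm².
L = 60600 mm³ / 6.3794 mm² = 9499.33 mm, i.e. 9.50 m.

9.50 m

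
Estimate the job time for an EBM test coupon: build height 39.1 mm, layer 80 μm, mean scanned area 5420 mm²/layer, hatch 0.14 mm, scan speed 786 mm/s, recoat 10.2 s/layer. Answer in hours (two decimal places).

8.08 hours

Number of layers: 39.1 / 0.08 → 489 (rounded up).
Per-layer scan distance = 5420 / 0.14, so 38714.3 mm.
Per-layer scan time = 38714.3 / 786, so 49.2548 s.
Per-layer time = 49.2548 + 10.2 = 59.4548 s.
Total: 489 × 59.4548 s = 29073.3972 s → 8.08 hours.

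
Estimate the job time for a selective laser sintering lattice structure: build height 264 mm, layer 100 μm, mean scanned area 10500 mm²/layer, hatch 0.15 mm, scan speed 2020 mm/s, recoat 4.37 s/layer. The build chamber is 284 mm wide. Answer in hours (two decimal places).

Layers = ⌈264/0.1⌉ = 2640.
Hatch length per layer = 10500 / 0.15 = 70000 mm.
Per-layer scan time: 70000 / 2020 → 34.6535 s.
Per-layer time: 34.6535 + 4.37 → 39.0235 s.
Total: 2640 × 39.0235 s = 103022.04 s → 28.62 hours.

28.62 hours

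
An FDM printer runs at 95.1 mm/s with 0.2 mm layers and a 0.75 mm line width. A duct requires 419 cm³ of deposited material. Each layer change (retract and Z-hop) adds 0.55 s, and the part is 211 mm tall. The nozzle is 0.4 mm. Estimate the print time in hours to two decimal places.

Bead cross-section: 0.2 × 0.75 → 0.15 mm².
Total extruded path = 419000/0.15 = 2793333.3 mm.
Time extruding: 2793333.3 / 95.1 → 29372.6 s.
Layers = ⌈211/0.2⌉ = 1055.
Z-hop total: 1055 × 0.55 → 580.25 s.
Total = 29372.6 + 580.25 = 29952.85 s = 8.32 hours.

8.32 hours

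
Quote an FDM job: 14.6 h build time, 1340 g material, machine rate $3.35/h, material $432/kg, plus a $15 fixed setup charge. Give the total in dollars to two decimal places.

Time charge: 3.35 × 14.6 → $48.91.
Material cost: 432 × 1340/1000 → $578.88.
Adding setup: 48.91 + 578.88 + 15 → $642.79.

$642.79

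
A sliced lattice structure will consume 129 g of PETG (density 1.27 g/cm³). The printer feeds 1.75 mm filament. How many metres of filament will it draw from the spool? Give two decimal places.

Volume = 129 g / 1.27 g·cm⁻³ = 101.5748 cm³ = 101574.8 mm³.
Cross-section of 1.75 mm filament: π·(1.75/2)² = 2.4053 mm².
L = V/A = 101574.8/2.4053 = 42229.58 mm → 42.23 m.

42.23 m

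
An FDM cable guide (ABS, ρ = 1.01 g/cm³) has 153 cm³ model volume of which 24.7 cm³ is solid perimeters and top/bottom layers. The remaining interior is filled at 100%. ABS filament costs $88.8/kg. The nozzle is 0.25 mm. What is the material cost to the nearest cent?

Interior volume = 153 − 24.7 = 128.3 cm³.
Infill volume = 1.00 × 128.3, so 128.3 cm³.
Total extruded = 24.7 + 128.3, so 153 cm³.
Mass: 153 × 1.01 → 154.53 g.
At $88.8/kg: 154.53/1000 × 88.8 = $13.72.

$13.72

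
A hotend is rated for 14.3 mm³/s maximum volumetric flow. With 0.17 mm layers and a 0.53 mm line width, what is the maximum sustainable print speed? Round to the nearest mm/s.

159 mm/s

Bead cross-section = 0.17 × 0.53, so 0.0901 mm².
v_max = Q/A = 14.3/0.0901 = 158.71 mm/s → 159 mm/s.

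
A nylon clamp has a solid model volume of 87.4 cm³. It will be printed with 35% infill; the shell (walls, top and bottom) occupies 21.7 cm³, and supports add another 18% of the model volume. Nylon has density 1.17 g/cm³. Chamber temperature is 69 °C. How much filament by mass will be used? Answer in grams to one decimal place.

70.7 g

Volume inside the shell: 87.4 − 21.7 → 65.7 cm³.
Infill deposited: 0.35 × 65.7 → 22.995 cm³.
Support: 0.18 × 87.4 → 15.732 cm³.
Total printed volume = 21.7 + 22.995 + 15.732, so 60.427 cm³.
Mass: 60.427 × 1.17 → 70.69959 g.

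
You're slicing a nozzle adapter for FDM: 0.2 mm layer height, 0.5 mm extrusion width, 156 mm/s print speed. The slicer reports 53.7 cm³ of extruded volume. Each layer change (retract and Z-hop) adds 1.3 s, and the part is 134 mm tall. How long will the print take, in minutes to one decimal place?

Bead cross-section = 0.2 × 0.5 = 0.1 mm².
Toolpath length = 53.7 cm³ / 0.1 mm² = 53700 / 0.1 = 537000 mm.
Time extruding = 537000 / 156 = 3442.3 s.
Layers = ⌈134/0.2⌉ = 670.
Z-hop total = 670 × 1.3 = 871 s.
Altogether 3442.3 + 871 = 4313.3 s, i.e. 71.9 minutes.

71.9 minutes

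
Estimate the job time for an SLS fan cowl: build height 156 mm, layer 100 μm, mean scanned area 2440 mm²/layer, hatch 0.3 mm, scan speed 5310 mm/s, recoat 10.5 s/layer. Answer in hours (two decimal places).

5.21 hours

Number of layers: 156 / 0.1 → 1560 (rounded up).
Scan path per layer = 2440 / 0.3, so 8133.3 mm.
Laser time per layer = 8133.3 / 5310, so 1.5317 s.
Layer cycle: 1.5317 + 10.5 → 12.0317 s.
Total: 1560 × 12.0317 s = 18769.452 s → 5.21 hours.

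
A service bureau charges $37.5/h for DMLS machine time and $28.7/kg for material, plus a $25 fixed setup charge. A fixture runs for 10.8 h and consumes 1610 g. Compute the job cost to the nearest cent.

$476.21

Machine cost = 37.5 × 10.8, so $405.00.
Material charge: 28.7 × 1610/1000 → $46.207.
Adding setup: 405.00 + 46.207 + 25 → 476.207 ≈ $476.21.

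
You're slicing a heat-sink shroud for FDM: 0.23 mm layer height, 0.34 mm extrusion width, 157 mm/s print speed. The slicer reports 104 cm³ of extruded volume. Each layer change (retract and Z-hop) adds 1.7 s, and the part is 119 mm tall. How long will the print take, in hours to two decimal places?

2.60 hours

Bead cross-section = 0.23 × 0.34, so 0.0782 mm².
Path length: 104000 mm³ / 0.0782 mm² → 1329923.3 mm.
Print-move time: 1329923.3 / 157 → 8470.8 s.
Layer count = ceil(119 / 0.23) = 518.
Layer-change overhead = 518 × 1.7, so 880.6 s.
Altogether 8470.8 + 880.6 = 9351.4 s, i.e. 2.60 hours.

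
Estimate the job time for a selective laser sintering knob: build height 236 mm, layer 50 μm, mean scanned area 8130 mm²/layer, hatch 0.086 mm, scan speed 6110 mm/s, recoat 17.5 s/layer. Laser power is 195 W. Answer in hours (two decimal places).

43.23 hours

Layers = ⌈236/0.05⌉ = 4720.
Per-layer scan distance = 8130 / 0.086, so 94534.9 mm.
Laser time per layer = 94534.9 / 6110, so 15.4722 s.
Per-layer time: 15.4722 + 17.5 → 32.9722 s.
Build time = 4720 × 32.9722 = 155628.784 s = 43.23 hours.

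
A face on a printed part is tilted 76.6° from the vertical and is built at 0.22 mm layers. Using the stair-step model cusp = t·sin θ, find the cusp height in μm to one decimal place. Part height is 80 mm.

214.0 μm

sin(76.6°) = 0.9728, so cusp = 0.22 × 0.9728 = 0.214016 mm → 214.0 μm.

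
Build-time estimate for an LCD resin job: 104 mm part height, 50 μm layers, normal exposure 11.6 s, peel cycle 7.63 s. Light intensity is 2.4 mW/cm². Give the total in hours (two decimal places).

Layer count = ceil(104 / 0.05) = 2080.
Per-layer time = 11.6 + 7.63 = 19.23 s.
Build time: 2080 × 19.23 s = 39998.4 s, i.e. 11.11 hours.

11.11 hours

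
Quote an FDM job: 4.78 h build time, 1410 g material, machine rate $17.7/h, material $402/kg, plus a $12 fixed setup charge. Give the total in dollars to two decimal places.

$663.43

Time charge = 17.7 × 4.78 = $84.606.
Material cost = 402 × 1410/1000, so $566.82.
Total = 84.606 + 566.82 + 12 = 663.426 ≈ $663.43.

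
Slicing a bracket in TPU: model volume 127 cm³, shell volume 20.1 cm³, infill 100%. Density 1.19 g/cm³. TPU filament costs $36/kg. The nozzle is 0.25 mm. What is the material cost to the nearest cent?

$5.44

Infill region = 127 − 20.1 = 106.9 cm³.
Deposited infill: 1.00 × 106.9 → 106.9 cm³.
Total extruded: 20.1 + 106.9 → 127 cm³.
Mass = 127 × 1.19 = 151.13 g.
Cost = 151.13 g / 1000 × $36/kg = $5.44.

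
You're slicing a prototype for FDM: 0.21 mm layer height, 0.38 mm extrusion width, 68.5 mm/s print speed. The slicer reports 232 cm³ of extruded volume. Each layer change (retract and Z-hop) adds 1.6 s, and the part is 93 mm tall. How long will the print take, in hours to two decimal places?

11.99 hours

Line area = 0.21 × 0.38, so 0.0798 mm².
Total extruded path = 232000/0.0798 = 2907268.2 mm.
Time extruding = 2907268.2 / 68.5 = 42441.9 s.
Number of layers: 93 / 0.21 → 443 (rounded up).
Z-hop total = 443 × 1.6, so 708.8 s.
Total = 42441.9 + 708.8 = 43150.7 s = 11.99 hours.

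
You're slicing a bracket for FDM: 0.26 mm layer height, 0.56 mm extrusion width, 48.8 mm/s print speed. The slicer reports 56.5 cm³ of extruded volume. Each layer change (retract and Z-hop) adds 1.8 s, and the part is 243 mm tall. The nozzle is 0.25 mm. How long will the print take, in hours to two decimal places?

Line area = 0.26 × 0.56, so 0.1456 mm².
Path length: 56500 mm³ / 0.1456 mm² → 388049.5 mm.
Print-move time = 388049.5 / 48.8, so 7951.8 s.
Number of layers: 243 / 0.26 → 935 (rounded up).
Non-print overhead = 935 × 1.8, so 1683 s.
Total = 7951.8 + 1683 = 9634.8 s = 2.68 hours.

2.68 hours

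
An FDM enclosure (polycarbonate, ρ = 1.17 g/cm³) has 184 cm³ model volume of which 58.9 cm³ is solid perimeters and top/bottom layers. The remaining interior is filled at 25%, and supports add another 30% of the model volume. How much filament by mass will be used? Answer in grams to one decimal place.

170.1 g

Interior volume = 184 − 58.9, so 125.1 cm³.
Infill deposited = 0.25 × 125.1 = 31.275 cm³.
Support = 0.30 × 184 = 55.2 cm³.
Total printed volume = 58.9 + 31.275 + 55.2 = 145.375 cm³.
Mass = 145.375 × 1.17 = 170.08875 g.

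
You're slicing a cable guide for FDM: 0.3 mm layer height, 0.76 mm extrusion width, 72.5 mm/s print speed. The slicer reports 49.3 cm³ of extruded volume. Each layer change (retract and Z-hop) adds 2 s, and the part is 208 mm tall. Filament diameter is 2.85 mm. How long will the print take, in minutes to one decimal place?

72.8 minutes

Line area = 0.3 × 0.76 = 0.228 mm².
Path length: 49300 mm³ / 0.228 mm² → 216228.1 mm.
Extrusion time = 216228.1 / 72.5, so 2982.5 s.
Number of layers: 208 / 0.3 → 694 (rounded up).
Non-print overhead = 694 × 2 = 1388 s.
Altogether 2982.5 + 1388 = 4370.5 s, i.e. 72.8 minutes.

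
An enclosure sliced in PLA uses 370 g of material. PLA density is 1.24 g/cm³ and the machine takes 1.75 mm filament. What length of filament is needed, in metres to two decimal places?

Volume = 370 g / 1.24 g·cm⁻³ = 298.3871 cm³ = 298387.1 mm³.
Filament cross-section = π × (1.75/2)² = 2.4053 mm².
L = V/A = 298387.1/2.4053 = 124054.01 mm → 124.05 m.

124.05 m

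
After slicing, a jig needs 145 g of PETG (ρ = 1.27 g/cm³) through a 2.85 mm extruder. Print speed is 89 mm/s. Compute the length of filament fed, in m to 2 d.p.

17.90 m

Volume = 145 g / 1.27 g·cm⁻³ = 114.1732 cm³ = 114173.2 mm³.
Filament cross-section = π × (2.85/2)² = 6.3794 mm².
Length = 114173.2 / 6.3794 = 17897.17 mm = 17.90 m.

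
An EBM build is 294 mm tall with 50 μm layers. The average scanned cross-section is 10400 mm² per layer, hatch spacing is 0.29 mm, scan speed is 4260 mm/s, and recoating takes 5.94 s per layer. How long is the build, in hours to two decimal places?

Layers = ⌈294/0.05⌉ = 5880.
Scan path per layer: 10400 / 0.29 → 35862.1 mm.
Beam time per layer: 35862.1 / 4260 → 8.4183 s.
Per-layer time: 8.4183 + 5.94 → 14.3583 s.
5880 layers × 14.3583 s/layer = 84426.804 s, i.e. 23.45 hours.

23.45 hours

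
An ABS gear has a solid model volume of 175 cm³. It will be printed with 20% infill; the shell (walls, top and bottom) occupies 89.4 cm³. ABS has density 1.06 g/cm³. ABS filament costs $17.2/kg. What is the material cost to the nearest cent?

$1.94

Interior volume = 175 − 89.4 = 85.6 cm³.
Infill deposited = 0.20 × 85.6 = 17.12 cm³.
Deposited volume = 89.4 + 17.12 = 106.52 cm³.
Mass = 106.52 × 1.06, so 112.9112 g.
Cost = 112.9112 g / 1000 × $17.2/kg = $1.94.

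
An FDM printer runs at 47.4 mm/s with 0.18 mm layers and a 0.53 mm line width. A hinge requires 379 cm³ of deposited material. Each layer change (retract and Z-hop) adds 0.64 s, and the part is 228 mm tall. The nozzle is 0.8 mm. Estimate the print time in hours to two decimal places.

23.51 hours

Extrusion cross-section = 0.18 × 0.53 = 0.0954 mm².
Path length: 379000 mm³ / 0.0954 mm² → 3972746.3 mm.
Print-move time = 3972746.3 / 47.4, so 83813.2 s.
Layers = ⌈228/0.18⌉ = 1267.
Non-print overhead: 1267 × 0.64 → 810.88 s.
Total = 83813.2 + 810.88 = 84624.08 s = 23.51 hours.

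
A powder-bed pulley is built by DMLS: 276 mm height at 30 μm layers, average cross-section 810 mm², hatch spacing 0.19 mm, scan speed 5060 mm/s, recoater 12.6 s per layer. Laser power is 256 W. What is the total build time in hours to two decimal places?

Number of layers: 276 / 0.03 → 9200 (rounded up).
Per-layer scan distance = 810 / 0.19, so 4263.2 mm.
Scan time per layer = 4263.2 / 5060 = 0.8425 s.
Per-layer time: 0.8425 + 12.6 → 13.4425 s.
Build time = 9200 × 13.4425 = 123671 s = 34.35 hours.

34.35 hours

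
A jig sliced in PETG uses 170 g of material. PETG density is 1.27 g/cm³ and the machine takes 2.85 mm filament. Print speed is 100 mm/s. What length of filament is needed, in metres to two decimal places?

Extruded volume: 170/1.27 = 133.8583 cm³ (133858.3 mm³).
Filament cross-section = π × (2.85/2)² = 6.3794 mm².
Length = 133858.3 / 6.3794 = 20982.9 mm = 20.98 m.

20.98 m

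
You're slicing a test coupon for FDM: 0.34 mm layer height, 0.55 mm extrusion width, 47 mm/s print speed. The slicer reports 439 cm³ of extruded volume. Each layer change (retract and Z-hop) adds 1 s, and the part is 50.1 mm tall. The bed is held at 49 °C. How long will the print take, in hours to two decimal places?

13.92 hours

Extrusion cross-section = 0.34 × 0.55, so 0.187 mm².
Toolpath length = 439 cm³ / 0.187 mm² = 439000 / 0.187 = 2347593.6 mm.
Extrusion time = 2347593.6 / 47 = 49948.8 s.
Layers = ⌈50.1/0.34⌉ = 148.
Non-print overhead = 148 × 1 = 148 s.
Altogether 49948.8 + 148 = 50096.8 s, i.e. 13.92 hours.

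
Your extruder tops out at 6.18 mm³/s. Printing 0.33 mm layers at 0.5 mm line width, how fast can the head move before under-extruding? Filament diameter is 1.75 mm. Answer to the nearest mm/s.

Bead cross-section = 0.33 × 0.5 = 0.165 mm².
v_max = Q/A = 6.18/0.165 = 37.45 mm/s → 37 mm/s.

37 mm/s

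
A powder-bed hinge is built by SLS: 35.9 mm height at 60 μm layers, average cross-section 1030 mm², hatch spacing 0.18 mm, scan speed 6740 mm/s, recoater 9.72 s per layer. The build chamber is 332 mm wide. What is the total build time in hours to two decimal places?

Number of layers: 35.9 / 0.06 → 599 (rounded up).
Scan path per layer = 1030 / 0.18, so 5722.2 mm.
Scan time per layer: 5722.2 / 6740 → 0.849 s.
Time per layer = 0.849 + 9.72 = 10.569 s.
599 layers × 10.569 s/layer = 6330.831 s, i.e. 1.76 hours.

1.76 hours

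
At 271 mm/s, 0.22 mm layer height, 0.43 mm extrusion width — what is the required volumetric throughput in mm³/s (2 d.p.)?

A = 0.22 × 0.43, so 0.0946 mm².
Volumetric flow = 271 × 0.0946 = 25.64 mm³/s.

25.64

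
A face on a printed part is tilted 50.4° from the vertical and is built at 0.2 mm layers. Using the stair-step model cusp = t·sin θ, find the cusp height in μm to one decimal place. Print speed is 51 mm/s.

h_c = t·sin θ = 0.2 × 0.7705 = 0.1541 mm (154.1 μm).

154.1 μm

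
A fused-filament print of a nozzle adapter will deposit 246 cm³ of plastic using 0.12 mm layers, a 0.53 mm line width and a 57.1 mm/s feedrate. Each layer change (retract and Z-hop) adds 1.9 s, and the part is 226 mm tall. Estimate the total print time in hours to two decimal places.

Extrusion cross-section = 0.12 × 0.53 = 0.0636 mm².
Total extruded path = 246000/0.0636 = 3867924.5 mm.
Time extruding = 3867924.5 / 57.1, so 67739.5 s.
Number of layers: 226 / 0.12 → 1884 (rounded up).
Z-hop total = 1884 × 1.9 = 3579.6 s.
Altogether 67739.5 + 3579.6 = 71319.1 s, i.e. 19.81 hours.

19.81 hours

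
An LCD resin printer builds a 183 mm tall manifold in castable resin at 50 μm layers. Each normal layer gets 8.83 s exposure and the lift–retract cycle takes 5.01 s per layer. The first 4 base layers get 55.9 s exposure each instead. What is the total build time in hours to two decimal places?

Number of layers: 183 / 0.05 → 3660 (rounded up).
Base layers = 4 × (55.9 + 5.01) = 243.64 s.
Remaining layers: 3656 × (8.83 + 5.01) → 50599.04 s.
Sum: 243.64 + 50599.04 = 50842.68 s → 14.12 hours.

14.12 hours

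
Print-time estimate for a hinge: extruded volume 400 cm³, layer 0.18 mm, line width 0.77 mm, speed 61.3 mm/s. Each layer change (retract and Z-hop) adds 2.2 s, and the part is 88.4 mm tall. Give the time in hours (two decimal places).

13.38 hours

Bead cross-section = 0.18 × 0.77, so 0.1386 mm².
Total extruded path = 400000/0.1386 = 2886002.9 mm.
Print-move time = 2886002.9 / 61.3 = 47080 s.
Layer count = ceil(88.4 / 0.18) = 492.
Layer-change overhead = 492 × 2.2, so 1082.4 s.
Total = 47080 + 1082.4 = 48162.4 s = 13.38 hours.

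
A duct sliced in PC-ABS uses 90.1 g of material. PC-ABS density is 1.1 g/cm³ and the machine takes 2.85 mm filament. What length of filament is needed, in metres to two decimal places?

12.84 m

Volume = 90.1 g / 1.1 g·cm⁻³ = 81.9091 cm³ = 81909.1 mm³.
Filament cross-section = π × (2.85/2)² = 6.3794 mm².
Length = 81909.1 / 6.3794 = 12839.62 mm = 12.84 m.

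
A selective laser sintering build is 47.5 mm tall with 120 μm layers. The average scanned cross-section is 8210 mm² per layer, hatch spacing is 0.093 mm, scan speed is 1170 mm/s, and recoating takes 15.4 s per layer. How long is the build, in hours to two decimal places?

9.99 hours

Number of layers: 47.5 / 0.12 → 396 (rounded up).
Hatch length per layer = 8210 / 0.093 = 88279.6 mm.
Laser time per layer = 88279.6 / 1170 = 75.4526 s.
Time per layer = 75.4526 + 15.4, so 90.8526 s.
396 layers × 90.8526 s/layer = 35977.6296 s, i.e. 9.99 hours.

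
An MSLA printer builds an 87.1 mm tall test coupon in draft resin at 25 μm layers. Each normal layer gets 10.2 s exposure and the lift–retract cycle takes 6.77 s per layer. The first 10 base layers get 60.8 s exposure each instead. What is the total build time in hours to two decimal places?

Layer count = ceil(87.1 / 0.025) = 3484.
Burn-in layers: 10 × (60.8 + 6.77) → 675.7 s.
Regular layers = 3474 × (10.2 + 6.77), so 58953.78 s.
Sum: 675.7 + 58953.78 = 59629.48 s → 16.56 hours.

16.56 hours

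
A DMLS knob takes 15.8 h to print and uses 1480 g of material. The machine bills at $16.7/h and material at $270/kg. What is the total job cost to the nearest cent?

Time charge: 16.7 × 15.8 → $263.86.
Material charge: 270 × 1480/1000 → $399.60.
Job cost: 263.86 + 399.60 = $663.46.

$663.46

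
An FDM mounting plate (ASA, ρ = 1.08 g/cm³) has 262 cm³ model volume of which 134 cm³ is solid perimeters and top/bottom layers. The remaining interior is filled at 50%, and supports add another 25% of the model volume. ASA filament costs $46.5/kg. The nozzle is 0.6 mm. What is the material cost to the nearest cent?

Volume inside the shell = 262 − 134, so 128 cm³.
Infill volume = 0.50 × 128 = 64 cm³.
Support: 0.25 × 262 → 65.5 cm³.
Total extruded = 134 + 64 + 65.5 = 263.5 cm³.
Mass: 263.5 × 1.08 → 284.58 g.
Cost = 284.58 g / 1000 × $46.5/kg = $13.23.

$13.23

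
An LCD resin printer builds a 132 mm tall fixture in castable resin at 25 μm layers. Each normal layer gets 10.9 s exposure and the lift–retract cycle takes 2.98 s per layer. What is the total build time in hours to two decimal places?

Number of layers: 132 / 0.025 → 5280 (rounded up).
Each layer takes = 10.9 + 2.98, so 13.88 s.
Build time: 5280 × 13.88 s = 73286.4 s, i.e. 20.36 hours.

20.36 hours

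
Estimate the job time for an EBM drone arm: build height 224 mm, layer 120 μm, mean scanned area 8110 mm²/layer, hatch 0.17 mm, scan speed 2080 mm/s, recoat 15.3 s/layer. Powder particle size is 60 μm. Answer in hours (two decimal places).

19.83 hours

Layers = ⌈224/0.12⌉ = 1867.
Hatch length per layer = 8110 / 0.17, so 47705.9 mm.
Beam time per layer = 47705.9 / 2080 = 22.9355 s.
Time per layer: 22.9355 + 15.3 → 38.2355 s.
1867 layers × 38.2355 s/layer = 71385.6785 s, i.e. 19.83 hours.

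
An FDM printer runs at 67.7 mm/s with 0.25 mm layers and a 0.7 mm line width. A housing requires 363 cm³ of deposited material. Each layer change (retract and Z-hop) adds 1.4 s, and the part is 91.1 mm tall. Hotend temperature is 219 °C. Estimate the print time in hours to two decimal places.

Extrusion cross-section = 0.25 × 0.7 = 0.175 mm².
Toolpath length = 363 cm³ / 0.175 mm² = 363000 / 0.175 = 2074285.7 mm.
Time extruding: 2074285.7 / 67.7 → 30639.4 s.
Layers = ⌈91.1/0.25⌉ = 365.
Z-hop total = 365 × 1.4 = 511 s.
Altogether 30639.4 + 511 = 31150.4 s, i.e. 8.65 hours.

8.65 hours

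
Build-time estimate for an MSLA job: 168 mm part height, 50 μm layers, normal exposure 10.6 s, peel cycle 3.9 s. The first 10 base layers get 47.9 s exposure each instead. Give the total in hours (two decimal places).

13.64 hours

Number of layers: 168 / 0.05 → 3360 (rounded up).
Base layers: 10 × (47.9 + 3.9) → 518 s.
Regular layers = 3350 × (10.6 + 3.9) = 48575 s.
Sum: 518 + 48575 = 49093 s → 13.64 hours.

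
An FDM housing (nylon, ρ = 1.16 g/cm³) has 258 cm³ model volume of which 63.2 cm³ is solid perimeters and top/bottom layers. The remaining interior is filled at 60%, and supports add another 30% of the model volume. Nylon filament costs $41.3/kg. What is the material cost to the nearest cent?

$12.34

Volume inside the shell = 258 − 63.2, so 194.8 cm³.
Infill volume = 0.60 × 194.8 = 116.88 cm³.
Support = 0.30 × 258 = 77.4 cm³.
Total extruded = 63.2 + 116.88 + 77.4 = 257.48 cm³.
Mass: 257.48 × 1.16 → 298.6768 g.
At $41.3/kg: 298.6768/1000 × 41.3 = $12.34.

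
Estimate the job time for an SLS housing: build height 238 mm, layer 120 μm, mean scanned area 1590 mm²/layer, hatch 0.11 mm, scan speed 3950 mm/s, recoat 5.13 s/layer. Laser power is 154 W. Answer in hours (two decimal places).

4.84 hours

Layer count = ceil(238 / 0.12) = 1984.
Scan path per layer: 1590 / 0.11 → 14454.5 mm.
Per-layer scan time = 14454.5 / 3950 = 3.6594 s.
Per-layer time = 3.6594 + 5.13, so 8.7894 s.
Build time = 1984 × 8.7894 = 17438.1696 s = 4.84 hours.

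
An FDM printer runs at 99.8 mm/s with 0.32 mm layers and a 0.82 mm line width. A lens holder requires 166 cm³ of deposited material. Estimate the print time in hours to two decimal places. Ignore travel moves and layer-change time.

1.76 hours

Bead cross-section = 0.32 × 0.82, so 0.2624 mm².
Toolpath length = 166 cm³ / 0.2624 mm² = 166000 / 0.2624 = 632622 mm.
Time extruding = 632622 / 99.8, so 6338.9 s.
In the requested units: 6338.9 s = 1.76 hours.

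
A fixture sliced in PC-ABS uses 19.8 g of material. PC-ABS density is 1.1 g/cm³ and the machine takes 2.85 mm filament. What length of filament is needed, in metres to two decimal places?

2.82 m

Volume = 19.8 g / 1.1 g·cm⁻³ = 18 cm³ = 18000 mm³.
Filament cross-section = π × (2.85/2)² = 6.3794 mm².
Length = 18000 / 6.3794 = 2821.58 mm = 2.82 m.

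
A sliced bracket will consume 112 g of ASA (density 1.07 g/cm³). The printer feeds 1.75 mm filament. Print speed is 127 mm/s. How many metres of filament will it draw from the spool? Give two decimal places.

Volume = 112 g / 1.07 g·cm⁻³ = 104.6729 cm³ = 104672.9 mm³.
Cross-section of 1.75 mm filament: π·(1.75/2)² = 2.4053 mm².
Length = 104672.9 / 2.4053 = 43517.61 mm = 43.52 m.

43.52 m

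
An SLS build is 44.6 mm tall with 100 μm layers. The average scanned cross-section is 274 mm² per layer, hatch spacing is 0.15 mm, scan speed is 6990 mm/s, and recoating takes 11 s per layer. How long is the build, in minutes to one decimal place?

Layers = ⌈44.6/0.1⌉ = 446.
Scan path per layer = 274 / 0.15, so 1826.7 mm.
Scan time per layer = 1826.7 / 6990, so 0.2613 s.
Time per layer = 0.2613 + 11 = 11.2613 s.
Build time = 446 × 11.2613 = 5022.5398 s = 83.7 minutes.

83.7 minutes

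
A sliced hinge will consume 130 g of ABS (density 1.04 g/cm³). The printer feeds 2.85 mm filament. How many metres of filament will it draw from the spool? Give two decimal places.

Extruded volume: 130/1.04 = 125 cm³ (125000 mm³).
Cross-section of 2.85 mm filament: π·(2.85/2)² = 6.3794 mm².
L = V/A = 125000/6.3794 = 19594.32 mm → 19.59 m.

19.59 m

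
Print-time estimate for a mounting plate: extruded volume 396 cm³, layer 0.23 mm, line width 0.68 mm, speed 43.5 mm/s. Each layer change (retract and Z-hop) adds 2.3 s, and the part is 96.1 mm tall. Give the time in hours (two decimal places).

Line area = 0.23 × 0.68 = 0.1564 mm².
Total extruded path = 396000/0.1564 = 2531969.3 mm.
Extrusion time = 2531969.3 / 43.5, so 58206.2 s.
Number of layers: 96.1 / 0.23 → 418 (rounded up).
Non-print overhead = 418 × 2.3, so 961.4 s.
Total = 58206.2 + 961.4 = 59167.6 s = 16.44 hours.

16.44 hours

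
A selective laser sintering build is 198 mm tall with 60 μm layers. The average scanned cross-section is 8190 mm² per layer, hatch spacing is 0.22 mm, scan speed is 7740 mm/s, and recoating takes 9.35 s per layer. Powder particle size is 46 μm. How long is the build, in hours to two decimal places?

12.98 hours

Layers = ⌈198/0.06⌉ = 3300.
Scan path per layer = 8190 / 0.22, so 37227.3 mm.
Per-layer scan time = 37227.3 / 7740, so 4.8097 s.
Layer cycle = 4.8097 + 9.35, so 14.1597 s.
Build time = 3300 × 14.1597 = 46727.01 s = 12.98 hours.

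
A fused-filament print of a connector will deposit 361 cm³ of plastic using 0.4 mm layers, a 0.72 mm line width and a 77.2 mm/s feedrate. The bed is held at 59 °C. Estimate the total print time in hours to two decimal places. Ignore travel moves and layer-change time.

4.51 hours

Line area = 0.4 × 0.72 = 0.288 mm².
Toolpath length = 361 cm³ / 0.288 mm² = 361000 / 0.288 = 1253472.2 mm.
Extrusion time: 1253472.2 / 77.2 → 16236.7 s.
Converting: 16236.7 s = 4.51 hours.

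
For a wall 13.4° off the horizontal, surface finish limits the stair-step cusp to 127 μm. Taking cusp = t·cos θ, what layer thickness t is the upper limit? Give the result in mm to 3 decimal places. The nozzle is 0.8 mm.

Layer height = cusp / cos(13.4°) = 0.127 / 0.9728 = 0.131 mm.

0.131 mm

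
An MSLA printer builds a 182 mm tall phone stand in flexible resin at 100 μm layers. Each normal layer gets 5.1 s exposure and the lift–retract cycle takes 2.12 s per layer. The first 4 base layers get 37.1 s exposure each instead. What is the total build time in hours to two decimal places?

3.69 hours

Layer count = ceil(182 / 0.1) = 1820.
Bottom layers = 4 × (37.1 + 2.12) = 156.88 s.
Regular layers: 1816 × (5.1 + 2.12) → 13111.52 s.
Total = 156.88 + 13111.52 = 13268.4 s = 3.69 hours.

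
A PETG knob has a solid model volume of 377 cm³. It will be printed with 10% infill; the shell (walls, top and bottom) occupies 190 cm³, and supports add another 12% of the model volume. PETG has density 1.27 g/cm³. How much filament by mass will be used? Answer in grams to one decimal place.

322.5 g

Volume inside the shell = 377 − 190, so 187 cm³.
Infill volume: 0.10 × 187 → 18.7 cm³.
Support = 0.12 × 377 = 45.24 cm³.
Total printed volume = 190 + 18.7 + 45.24, so 253.94 cm³.
Mass: 253.94 × 1.27 → 322.5038 g.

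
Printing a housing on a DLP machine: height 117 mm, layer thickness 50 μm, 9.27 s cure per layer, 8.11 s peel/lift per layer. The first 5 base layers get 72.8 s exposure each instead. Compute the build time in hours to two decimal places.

11.39 hours

Layers = ⌈117/0.05⌉ = 2340.
Base layers = 5 × (72.8 + 8.11) = 404.55 s.
Remaining layers = 2335 × (9.27 + 8.11), so 40582.3 s.
Sum: 404.55 + 40582.3 = 40986.85 s → 11.39 hours.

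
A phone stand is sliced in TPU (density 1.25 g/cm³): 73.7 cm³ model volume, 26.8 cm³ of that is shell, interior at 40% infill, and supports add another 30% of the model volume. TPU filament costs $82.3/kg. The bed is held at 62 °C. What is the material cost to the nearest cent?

Volume inside the shell = 73.7 − 26.8 = 46.9 cm³.
Infill deposited = 0.40 × 46.9 = 18.76 cm³.
Support = 0.30 × 73.7 = 22.11 cm³.
Deposited volume = 26.8 + 18.76 + 22.11, so 67.67 cm³.
Mass: 67.67 × 1.25 → 84.5875 g.
At $82.3/kg: 84.5875/1000 × 82.3 = $6.96.

$6.96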